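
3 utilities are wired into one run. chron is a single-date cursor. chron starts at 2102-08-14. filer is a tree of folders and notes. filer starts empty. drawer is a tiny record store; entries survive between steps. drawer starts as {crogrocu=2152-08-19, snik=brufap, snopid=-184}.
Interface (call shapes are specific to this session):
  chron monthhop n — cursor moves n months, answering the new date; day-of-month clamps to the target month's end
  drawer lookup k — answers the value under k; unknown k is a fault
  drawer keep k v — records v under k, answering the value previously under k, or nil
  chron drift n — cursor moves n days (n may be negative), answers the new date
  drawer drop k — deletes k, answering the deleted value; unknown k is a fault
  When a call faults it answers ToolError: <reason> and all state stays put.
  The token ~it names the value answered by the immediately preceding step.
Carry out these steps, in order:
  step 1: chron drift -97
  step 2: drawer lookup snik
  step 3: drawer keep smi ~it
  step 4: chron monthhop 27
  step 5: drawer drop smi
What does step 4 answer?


Answer: 2104-08-09

Derivation:
% 1. chron drift(n='-97') == 2102-05-09
% 2. drawer lookup(k='snik') == brufap
% 3. drawer keep(k='smi', v='~it') == nil
% 4. chron monthhop(n='27') == 2104-08-09
% 5. drawer drop(k='smi') == brufap


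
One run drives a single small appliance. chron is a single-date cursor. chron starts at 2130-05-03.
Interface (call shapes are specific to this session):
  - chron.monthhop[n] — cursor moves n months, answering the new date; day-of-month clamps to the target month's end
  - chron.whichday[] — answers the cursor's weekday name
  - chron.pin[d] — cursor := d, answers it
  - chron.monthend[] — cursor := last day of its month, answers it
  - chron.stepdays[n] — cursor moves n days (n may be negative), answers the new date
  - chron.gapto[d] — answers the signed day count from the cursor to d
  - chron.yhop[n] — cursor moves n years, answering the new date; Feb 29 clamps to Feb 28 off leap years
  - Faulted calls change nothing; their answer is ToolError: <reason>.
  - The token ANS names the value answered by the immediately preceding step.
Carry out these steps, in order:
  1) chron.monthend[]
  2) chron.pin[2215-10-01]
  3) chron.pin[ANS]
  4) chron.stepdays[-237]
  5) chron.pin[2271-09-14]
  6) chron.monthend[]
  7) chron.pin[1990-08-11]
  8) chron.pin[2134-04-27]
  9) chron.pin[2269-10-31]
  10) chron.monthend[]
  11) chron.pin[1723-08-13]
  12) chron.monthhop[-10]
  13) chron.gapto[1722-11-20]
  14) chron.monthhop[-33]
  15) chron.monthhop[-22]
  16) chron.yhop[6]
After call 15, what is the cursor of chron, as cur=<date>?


Answer: cur=1718-03-13

Derivation:
I use chron.monthend(), and get 2130-05-31.
Next I call chron.pin with d='2215-10-01', — result: 2215-10-01.
I use chron.pin with d='ANS', — result: 2215-10-01.
Next I call chron.stepdays with n='-237': 2215-02-06.
I invoke chron.pin with d='2271-09-14', and see 2271-09-14.
I try chron.monthend(), and get 2271-09-30.
Calling chron.pin with d='1990-08-11', — result: 1990-08-11.
Invoking chron.pin with d='2134-04-27', — result: 2134-04-27.
Calling chron.pin with d='2269-10-31', → 2269-10-31.
Then chron.monthend, and see 2269-10-31.
Now I run chron.pin with d='1723-08-13', yielding 1723-08-13.
Then chron.monthhop with n='-10', and observe 1722-10-13.
Invoking chron.gapto with d='1722-11-20', and observe 38.
I use chron.monthhop with n='-33', and get 1720-01-13.
I invoke chron.monthhop with n='-22', → 1718-03-13.
Calling chron.yhop with n='6', and see 1724-03-13.


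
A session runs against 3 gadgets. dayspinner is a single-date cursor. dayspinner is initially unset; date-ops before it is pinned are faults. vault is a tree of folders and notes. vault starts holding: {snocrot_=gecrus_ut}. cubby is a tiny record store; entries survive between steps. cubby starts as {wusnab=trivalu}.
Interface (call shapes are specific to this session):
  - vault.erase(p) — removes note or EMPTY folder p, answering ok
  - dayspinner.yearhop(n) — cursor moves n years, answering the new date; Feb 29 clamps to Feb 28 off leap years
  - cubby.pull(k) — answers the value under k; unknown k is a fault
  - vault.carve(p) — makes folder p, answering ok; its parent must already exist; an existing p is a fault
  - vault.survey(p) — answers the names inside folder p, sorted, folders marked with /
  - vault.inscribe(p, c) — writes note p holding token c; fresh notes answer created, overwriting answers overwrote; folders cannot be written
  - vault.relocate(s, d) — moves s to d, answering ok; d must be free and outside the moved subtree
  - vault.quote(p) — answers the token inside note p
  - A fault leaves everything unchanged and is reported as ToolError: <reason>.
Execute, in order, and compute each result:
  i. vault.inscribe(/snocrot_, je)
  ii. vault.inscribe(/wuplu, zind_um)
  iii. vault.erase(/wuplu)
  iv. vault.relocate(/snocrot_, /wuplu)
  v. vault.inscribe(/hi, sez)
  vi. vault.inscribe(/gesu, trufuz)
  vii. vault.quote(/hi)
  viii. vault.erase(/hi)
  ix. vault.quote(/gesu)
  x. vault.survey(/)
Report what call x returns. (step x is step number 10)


Answer: [gesu, wuplu]

Derivation:
Next I call vault.inscribe using p='/snocrot_', c='je', → overwrote.
I invoke vault.inscribe using p='/wuplu', c='zind_um', → created.
I try vault.erase using p='/wuplu', and see ok.
I try vault.relocate using s='/snocrot_', d='/wuplu', which returns ok.
I call vault.inscribe using p='/hi', c='sez', and see created.
Next I call vault.inscribe using p='/gesu', c='trufuz', — result: created.
I invoke vault.quote using p='/hi', yielding sez.
Now I run vault.erase using p='/hi': ok.
Then vault.quote using p='/gesu', and get trufuz.
I run vault.survey using p='/', and observe [gesu, wuplu].


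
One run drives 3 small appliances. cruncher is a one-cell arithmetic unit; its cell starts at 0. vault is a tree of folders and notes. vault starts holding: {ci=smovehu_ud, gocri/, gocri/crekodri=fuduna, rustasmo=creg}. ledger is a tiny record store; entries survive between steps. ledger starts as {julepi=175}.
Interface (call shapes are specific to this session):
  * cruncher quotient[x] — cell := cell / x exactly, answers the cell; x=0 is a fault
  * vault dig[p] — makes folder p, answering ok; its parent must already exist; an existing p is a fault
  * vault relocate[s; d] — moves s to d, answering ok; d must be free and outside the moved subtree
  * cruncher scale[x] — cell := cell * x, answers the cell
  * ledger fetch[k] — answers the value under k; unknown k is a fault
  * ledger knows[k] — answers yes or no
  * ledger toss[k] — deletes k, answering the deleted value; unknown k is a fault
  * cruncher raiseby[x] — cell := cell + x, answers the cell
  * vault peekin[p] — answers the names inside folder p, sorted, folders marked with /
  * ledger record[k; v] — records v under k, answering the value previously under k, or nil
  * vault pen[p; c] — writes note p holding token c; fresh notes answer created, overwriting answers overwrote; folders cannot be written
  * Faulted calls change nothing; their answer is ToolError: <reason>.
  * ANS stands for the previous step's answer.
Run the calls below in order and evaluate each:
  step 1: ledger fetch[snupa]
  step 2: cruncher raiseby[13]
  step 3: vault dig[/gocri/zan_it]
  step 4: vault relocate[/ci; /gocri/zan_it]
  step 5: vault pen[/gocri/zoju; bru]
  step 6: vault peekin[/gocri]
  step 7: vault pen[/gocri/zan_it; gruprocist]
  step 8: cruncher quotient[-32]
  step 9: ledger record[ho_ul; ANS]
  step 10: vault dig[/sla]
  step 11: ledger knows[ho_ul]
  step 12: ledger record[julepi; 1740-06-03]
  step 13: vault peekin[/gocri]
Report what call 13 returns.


Answer: [crekodri, zan_it/, zoju]

Derivation:
Using ledger fetch passing k→snupa, and get ToolError: no such key snupa.
Calling cruncher raiseby passing x→13, → 13.
Invoking vault dig passing p→/gocri/zan_it, and see ok.
Next I call vault relocate passing s→/ci, d→/gocri/zan_it, which returns ToolError: exists.
I use vault pen passing p→/gocri/zoju, c→bru, → created.
Next I call vault peekin passing p→/gocri, and observe [crekodri, zan_it/, zoju].
I use vault pen passing p→/gocri/zan_it, c→gruprocist, and see ToolError: is a directory.
I run cruncher quotient passing x→-32, which returns -13/32.
I call ledger record passing k→ho_ul, v→ANS, → nil.
Then vault dig passing p→/sla, — result: ok.
Then ledger knows passing k→ho_ul, and get yes.
I run ledger record passing k→julepi, v→1740-06-03, — result: 175.
Now I run vault peekin passing p→/gocri, and observe [crekodri, zan_it/, zoju].


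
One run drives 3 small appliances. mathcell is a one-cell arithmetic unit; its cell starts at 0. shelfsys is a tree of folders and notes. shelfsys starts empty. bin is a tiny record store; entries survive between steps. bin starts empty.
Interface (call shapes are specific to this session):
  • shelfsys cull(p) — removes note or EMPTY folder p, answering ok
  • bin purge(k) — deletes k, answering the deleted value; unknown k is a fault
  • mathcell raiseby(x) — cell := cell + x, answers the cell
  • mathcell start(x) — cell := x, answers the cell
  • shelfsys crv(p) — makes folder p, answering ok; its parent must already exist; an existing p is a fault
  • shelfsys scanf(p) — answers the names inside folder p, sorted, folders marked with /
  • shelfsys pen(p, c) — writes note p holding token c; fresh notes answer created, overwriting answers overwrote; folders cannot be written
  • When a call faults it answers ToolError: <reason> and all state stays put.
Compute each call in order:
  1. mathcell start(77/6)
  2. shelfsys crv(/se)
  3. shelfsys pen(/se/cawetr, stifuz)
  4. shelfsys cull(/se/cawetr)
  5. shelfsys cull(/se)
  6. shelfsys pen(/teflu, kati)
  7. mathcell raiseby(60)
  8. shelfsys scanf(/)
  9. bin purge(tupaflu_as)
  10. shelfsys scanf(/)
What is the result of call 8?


Answer: [teflu]

Derivation:
CALL mathcell start[x: 77/6]
RET  77/6
CALL shelfsys crv[p: /se]
RET  ok
CALL shelfsys pen[p: /se/cawetr; c: stifuz]
RET  created
CALL shelfsys cull[p: /se/cawetr]
RET  ok
CALL shelfsys cull[p: /se]
RET  ok
CALL shelfsys pen[p: /teflu; c: kati]
RET  created
CALL mathcell raiseby[x: 60]
RET  437/6
CALL shelfsys scanf[p: /]
RET  [teflu]
CALL bin purge[k: tupaflu_as]
RET  ToolError: no such key tupaflu_as
CALL shelfsys scanf[p: /]
RET  [teflu]


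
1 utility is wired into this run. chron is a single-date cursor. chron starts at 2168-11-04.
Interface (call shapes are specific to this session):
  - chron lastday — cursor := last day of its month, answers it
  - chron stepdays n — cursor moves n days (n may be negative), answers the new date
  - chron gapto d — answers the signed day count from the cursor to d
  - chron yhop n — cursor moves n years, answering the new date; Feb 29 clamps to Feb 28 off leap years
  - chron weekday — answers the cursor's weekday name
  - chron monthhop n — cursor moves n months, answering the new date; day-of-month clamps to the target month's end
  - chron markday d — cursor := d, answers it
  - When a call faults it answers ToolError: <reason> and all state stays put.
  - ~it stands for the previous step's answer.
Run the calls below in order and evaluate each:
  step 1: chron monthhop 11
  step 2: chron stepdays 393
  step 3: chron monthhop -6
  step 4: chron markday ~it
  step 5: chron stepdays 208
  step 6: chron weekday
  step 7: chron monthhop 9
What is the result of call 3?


Answer: 2170-05-01

Derivation:
% chron monthhop n→11
= 2169-10-04
% chron stepdays n→393
= 2170-11-01
% chron monthhop n→-6
= 2170-05-01
% chron markday d→~it
= 2170-05-01
% chron stepdays n→208
= 2170-11-25
% chron weekday
= Sunday
% chron monthhop n→9
= 2171-08-25


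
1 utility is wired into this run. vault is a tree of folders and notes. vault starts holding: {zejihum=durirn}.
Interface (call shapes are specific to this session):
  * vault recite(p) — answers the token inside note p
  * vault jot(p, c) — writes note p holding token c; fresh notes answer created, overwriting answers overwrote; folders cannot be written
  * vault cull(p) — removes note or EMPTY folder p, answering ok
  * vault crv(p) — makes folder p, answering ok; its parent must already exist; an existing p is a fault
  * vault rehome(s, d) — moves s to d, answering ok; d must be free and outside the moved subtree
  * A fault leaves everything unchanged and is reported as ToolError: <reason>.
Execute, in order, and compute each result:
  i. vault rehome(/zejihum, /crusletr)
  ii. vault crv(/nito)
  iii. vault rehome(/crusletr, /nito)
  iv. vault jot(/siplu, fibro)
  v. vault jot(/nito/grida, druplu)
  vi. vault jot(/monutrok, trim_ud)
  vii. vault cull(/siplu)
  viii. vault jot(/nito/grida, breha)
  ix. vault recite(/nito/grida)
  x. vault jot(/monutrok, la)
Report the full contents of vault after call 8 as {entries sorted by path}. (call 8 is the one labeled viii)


Answer: {crusletr=durirn, monutrok=trim_ud, nito/, nito/grida=breha}

Derivation:
CALL vault rehome[/zejihum; /crusletr]
RET  ok
CALL vault crv[/nito]
RET  ok
CALL vault rehome[/crusletr; /nito]
RET  ToolError: exists
CALL vault jot[/siplu; fibro]
RET  created
CALL vault jot[/nito/grida; druplu]
RET  created
CALL vault jot[/monutrok; trim_ud]
RET  created
CALL vault cull[/siplu]
RET  ok
CALL vault jot[/nito/grida; breha]
RET  overwrote
CALL vault recite[/nito/grida]
RET  breha
CALL vault jot[/monutrok; la]
RET  overwrote


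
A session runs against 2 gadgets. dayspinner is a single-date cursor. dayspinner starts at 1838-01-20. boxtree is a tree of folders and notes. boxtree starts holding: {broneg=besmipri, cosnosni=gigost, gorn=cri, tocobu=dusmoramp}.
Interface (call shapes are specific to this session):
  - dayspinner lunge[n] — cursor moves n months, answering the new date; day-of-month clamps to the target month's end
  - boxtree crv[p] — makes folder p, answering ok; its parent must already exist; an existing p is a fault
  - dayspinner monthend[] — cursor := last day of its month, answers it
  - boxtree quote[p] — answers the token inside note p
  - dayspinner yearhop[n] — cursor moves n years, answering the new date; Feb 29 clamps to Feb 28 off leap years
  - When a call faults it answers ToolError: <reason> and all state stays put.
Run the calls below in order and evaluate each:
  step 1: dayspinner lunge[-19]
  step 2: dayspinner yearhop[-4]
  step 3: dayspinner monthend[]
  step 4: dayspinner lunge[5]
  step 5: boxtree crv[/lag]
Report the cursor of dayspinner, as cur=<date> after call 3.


Invoking dayspinner lunge passing n=-19, — result: 1836-06-20.
Then dayspinner yearhop passing n=-4, and see 1832-06-20.
Then dayspinner monthend, — result: 1832-06-30.
Next I call dayspinner lunge passing n=5, yielding 1832-11-30.
Using boxtree crv passing p=/lag, — result: ok.

Answer: cur=1832-06-30


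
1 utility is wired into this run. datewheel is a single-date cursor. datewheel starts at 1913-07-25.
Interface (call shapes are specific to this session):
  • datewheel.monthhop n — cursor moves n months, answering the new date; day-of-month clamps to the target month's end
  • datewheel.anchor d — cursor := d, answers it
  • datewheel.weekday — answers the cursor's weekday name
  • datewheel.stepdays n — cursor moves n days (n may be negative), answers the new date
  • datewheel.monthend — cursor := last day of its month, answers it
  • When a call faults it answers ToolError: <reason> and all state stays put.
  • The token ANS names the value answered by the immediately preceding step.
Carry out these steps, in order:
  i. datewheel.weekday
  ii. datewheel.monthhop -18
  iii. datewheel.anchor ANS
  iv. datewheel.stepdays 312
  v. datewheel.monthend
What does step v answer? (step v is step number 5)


Answer: 1912-12-31

Derivation:
! weekday() -> Friday
! monthhop(n→-18) -> 1912-01-25
! anchor(d→ANS) -> 1912-01-25
! stepdays(n→312) -> 1912-12-02
! monthend() -> 1912-12-31


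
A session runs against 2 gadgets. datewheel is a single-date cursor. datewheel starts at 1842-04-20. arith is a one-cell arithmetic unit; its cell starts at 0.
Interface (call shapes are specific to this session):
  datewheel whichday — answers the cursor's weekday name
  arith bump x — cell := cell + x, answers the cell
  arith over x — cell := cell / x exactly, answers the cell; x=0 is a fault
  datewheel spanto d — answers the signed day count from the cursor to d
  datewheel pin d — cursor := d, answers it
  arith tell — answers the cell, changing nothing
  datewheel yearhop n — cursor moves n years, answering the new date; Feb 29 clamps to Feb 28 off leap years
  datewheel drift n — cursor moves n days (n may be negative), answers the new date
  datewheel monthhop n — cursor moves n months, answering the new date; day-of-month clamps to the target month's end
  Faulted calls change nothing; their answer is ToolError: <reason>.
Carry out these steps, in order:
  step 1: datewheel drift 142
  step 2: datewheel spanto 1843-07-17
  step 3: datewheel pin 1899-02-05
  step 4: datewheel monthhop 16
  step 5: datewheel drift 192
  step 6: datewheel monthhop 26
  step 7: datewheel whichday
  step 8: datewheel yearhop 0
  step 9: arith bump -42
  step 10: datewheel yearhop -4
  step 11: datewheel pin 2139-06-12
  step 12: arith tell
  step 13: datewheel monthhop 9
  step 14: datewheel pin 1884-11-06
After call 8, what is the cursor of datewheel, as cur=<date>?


% datewheel drift n→142
[out] 1842-09-09
% datewheel spanto d→1843-07-17
[out] 311
% datewheel pin d→1899-02-05
[out] 1899-02-05
% datewheel monthhop n→16
[out] 1900-06-05
% datewheel drift n→192
[out] 1900-12-14
% datewheel monthhop n→26
[out] 1903-02-14
% datewheel whichday
[out] Saturday
% datewheel yearhop n→0
[out] 1903-02-14
% arith bump x→-42
[out] -42
% datewheel yearhop n→-4
[out] 1899-02-14
% datewheel pin d→2139-06-12
[out] 2139-06-12
% arith tell
[out] -42
% datewheel monthhop n→9
[out] 2140-03-12
% datewheel pin d→1884-11-06
[out] 1884-11-06

Answer: cur=1903-02-14


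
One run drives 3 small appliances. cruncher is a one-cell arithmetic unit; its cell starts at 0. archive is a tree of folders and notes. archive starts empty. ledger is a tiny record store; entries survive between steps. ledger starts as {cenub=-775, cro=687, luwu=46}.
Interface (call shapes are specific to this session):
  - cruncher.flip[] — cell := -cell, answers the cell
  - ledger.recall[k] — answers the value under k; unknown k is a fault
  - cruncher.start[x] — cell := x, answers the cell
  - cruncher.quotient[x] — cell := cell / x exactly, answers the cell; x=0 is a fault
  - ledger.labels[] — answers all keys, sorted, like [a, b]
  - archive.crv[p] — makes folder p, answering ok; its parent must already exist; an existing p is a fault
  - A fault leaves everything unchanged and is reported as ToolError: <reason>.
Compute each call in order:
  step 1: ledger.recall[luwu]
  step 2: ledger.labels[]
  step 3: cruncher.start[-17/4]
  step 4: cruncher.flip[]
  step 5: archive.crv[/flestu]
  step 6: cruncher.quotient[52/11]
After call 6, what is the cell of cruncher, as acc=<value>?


Next I call ledger.recall on k='luwu', yielding 46.
I try ledger.labels(), and get [cenub, cro, luwu].
Using cruncher.start on x='-17/4', yielding -17/4.
Next I call cruncher.flip, yielding 17/4.
I invoke archive.crv on p='/flestu', yielding ok.
I run cruncher.quotient on x='52/11', — result: 187/208.

Answer: acc=187/208


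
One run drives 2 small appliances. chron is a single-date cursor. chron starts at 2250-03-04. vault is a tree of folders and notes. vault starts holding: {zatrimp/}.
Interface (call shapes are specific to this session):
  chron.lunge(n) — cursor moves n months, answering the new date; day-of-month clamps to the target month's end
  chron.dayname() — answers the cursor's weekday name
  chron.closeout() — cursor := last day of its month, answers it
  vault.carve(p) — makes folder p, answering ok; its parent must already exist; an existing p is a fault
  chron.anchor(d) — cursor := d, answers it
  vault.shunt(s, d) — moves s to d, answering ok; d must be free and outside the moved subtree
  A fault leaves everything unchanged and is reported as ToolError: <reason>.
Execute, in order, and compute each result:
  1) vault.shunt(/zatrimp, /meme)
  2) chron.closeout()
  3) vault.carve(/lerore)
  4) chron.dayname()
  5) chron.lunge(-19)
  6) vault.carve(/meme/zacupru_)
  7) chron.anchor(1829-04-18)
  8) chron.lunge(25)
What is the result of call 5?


>> shunt(s→/zatrimp, d→/meme)
<< ok
>> closeout()
<< 2250-03-31
>> carve(p→/lerore)
<< ok
>> dayname()
<< Sunday
>> lunge(n→-19)
<< 2248-08-31
>> carve(p→/meme/zacupru_)
<< ok
>> anchor(d→1829-04-18)
<< 1829-04-18
>> lunge(n→25)
<< 1831-05-18

Answer: 2248-08-31


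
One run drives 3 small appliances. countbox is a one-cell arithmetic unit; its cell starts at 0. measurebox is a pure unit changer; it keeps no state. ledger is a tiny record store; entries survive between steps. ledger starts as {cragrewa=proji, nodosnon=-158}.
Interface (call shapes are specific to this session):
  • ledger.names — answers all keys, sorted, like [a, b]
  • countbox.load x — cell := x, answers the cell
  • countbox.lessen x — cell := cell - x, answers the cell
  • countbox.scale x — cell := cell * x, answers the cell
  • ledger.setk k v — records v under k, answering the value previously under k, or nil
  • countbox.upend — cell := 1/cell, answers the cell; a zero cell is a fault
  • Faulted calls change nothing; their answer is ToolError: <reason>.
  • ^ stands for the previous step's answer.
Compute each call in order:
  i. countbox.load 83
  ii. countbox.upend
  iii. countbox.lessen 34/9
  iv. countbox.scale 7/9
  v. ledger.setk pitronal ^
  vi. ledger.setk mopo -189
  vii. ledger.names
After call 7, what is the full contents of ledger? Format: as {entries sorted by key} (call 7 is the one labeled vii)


Answer: {cragrewa=proji, mopo=-189, nodosnon=-158, pitronal=-19691/6723}

Derivation:
·→ countbox.load(x→83)
·← 83
·→ countbox.upend()
·← 1/83
·→ countbox.lessen(x→34/9)
·← -2813/747
·→ countbox.scale(x→7/9)
·← -19691/6723
·→ ledger.setk(k→pitronal, v→^)
·← nil
·→ ledger.setk(k→mopo, v→-189)
·← nil
·→ ledger.names()
·← [cragrewa, mopo, nodosnon, pitronal]


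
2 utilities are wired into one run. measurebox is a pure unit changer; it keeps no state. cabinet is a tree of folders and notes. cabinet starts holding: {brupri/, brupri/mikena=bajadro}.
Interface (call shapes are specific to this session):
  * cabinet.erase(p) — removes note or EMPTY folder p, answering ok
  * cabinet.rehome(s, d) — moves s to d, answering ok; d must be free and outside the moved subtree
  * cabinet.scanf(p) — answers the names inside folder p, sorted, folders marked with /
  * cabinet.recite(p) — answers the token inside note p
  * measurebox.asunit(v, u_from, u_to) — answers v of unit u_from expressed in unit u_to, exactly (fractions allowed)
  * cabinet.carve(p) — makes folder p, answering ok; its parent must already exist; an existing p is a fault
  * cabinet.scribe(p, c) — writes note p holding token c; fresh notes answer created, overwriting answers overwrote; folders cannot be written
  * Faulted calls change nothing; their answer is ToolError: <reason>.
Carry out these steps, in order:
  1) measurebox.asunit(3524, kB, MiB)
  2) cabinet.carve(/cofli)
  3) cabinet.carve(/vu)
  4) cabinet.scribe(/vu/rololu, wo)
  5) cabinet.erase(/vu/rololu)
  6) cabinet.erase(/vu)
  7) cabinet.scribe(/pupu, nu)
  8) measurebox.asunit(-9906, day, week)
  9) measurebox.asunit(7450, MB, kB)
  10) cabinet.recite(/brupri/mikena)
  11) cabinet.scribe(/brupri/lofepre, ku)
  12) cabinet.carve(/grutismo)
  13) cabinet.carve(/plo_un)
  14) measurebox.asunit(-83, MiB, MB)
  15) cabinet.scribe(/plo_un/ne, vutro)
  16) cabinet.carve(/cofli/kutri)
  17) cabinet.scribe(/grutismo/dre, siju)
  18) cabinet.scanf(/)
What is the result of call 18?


Answer: [brupri/, cofli/, grutismo/, plo_un/, pupu]

Derivation:
$ asunit v='3524' u_from='kB' u_to='MiB'
  110125/32768
$ carve p='/cofli'
  ok
$ carve p='/vu'
  ok
$ scribe p='/vu/rololu' c='wo'
  created
$ erase p='/vu/rololu'
  ok
$ erase p='/vu'
  ok
$ scribe p='/pupu' c='nu'
  created
$ asunit v='-9906' u_from='day' u_to='week'
  -9906/7
$ asunit v='7450' u_from='MB' u_to='kB'
  7450000
$ recite p='/brupri/mikena'
  bajadro
$ scribe p='/brupri/lofepre' c='ku'
  created
$ carve p='/grutismo'
  ok
$ carve p='/plo_un'
  ok
$ asunit v='-83' u_from='MiB' u_to='MB'
  -1359872/15625
$ scribe p='/plo_un/ne' c='vutro'
  created
$ carve p='/cofli/kutri'
  ok
$ scribe p='/grutismo/dre' c='siju'
  created
$ scanf p='/'
  [brupri/, cofli/, grutismo/, plo_un/, pupu]


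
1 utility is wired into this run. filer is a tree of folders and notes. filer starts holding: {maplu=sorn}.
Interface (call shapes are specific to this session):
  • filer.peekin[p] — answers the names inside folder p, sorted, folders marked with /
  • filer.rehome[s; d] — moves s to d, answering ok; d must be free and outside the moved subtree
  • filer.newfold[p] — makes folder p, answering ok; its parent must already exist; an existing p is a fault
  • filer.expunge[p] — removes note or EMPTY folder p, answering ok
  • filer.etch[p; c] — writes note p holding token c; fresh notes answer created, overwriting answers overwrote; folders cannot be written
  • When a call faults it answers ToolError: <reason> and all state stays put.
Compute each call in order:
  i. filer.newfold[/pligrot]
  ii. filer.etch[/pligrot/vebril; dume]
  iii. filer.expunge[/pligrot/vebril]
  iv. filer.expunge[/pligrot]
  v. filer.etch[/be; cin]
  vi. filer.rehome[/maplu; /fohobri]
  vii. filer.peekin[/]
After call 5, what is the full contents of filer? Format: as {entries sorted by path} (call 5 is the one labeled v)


Answer: {be=cin, maplu=sorn}

Derivation:
! filer.newfold(p→/pligrot) ~> ok
! filer.etch(p→/pligrot/vebril, c→dume) ~> created
! filer.expunge(p→/pligrot/vebril) ~> ok
! filer.expunge(p→/pligrot) ~> ok
! filer.etch(p→/be, c→cin) ~> created
! filer.rehome(s→/maplu, d→/fohobri) ~> ok
! filer.peekin(p→/) ~> [be, fohobri]


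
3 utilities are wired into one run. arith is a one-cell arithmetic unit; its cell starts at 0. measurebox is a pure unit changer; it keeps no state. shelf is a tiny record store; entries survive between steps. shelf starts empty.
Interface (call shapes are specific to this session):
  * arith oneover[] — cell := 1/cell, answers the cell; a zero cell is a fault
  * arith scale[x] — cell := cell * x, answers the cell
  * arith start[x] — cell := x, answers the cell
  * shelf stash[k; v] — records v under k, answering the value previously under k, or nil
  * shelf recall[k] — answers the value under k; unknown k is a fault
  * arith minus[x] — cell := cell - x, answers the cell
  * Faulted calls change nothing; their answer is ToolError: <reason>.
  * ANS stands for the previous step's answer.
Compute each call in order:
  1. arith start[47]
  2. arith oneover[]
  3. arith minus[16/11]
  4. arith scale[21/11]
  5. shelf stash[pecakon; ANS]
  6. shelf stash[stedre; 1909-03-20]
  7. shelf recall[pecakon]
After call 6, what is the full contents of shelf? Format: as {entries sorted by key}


→ arith start(47)
← 47
→ arith oneover()
← 1/47
→ arith minus(16/11)
← -741/517
→ arith scale(21/11)
← -15561/5687
→ shelf stash(pecakon, ANS)
← nil
→ shelf stash(stedre, 1909-03-20)
← nil
→ shelf recall(pecakon)
← -15561/5687

Answer: {pecakon=-15561/5687, stedre=1909-03-20}


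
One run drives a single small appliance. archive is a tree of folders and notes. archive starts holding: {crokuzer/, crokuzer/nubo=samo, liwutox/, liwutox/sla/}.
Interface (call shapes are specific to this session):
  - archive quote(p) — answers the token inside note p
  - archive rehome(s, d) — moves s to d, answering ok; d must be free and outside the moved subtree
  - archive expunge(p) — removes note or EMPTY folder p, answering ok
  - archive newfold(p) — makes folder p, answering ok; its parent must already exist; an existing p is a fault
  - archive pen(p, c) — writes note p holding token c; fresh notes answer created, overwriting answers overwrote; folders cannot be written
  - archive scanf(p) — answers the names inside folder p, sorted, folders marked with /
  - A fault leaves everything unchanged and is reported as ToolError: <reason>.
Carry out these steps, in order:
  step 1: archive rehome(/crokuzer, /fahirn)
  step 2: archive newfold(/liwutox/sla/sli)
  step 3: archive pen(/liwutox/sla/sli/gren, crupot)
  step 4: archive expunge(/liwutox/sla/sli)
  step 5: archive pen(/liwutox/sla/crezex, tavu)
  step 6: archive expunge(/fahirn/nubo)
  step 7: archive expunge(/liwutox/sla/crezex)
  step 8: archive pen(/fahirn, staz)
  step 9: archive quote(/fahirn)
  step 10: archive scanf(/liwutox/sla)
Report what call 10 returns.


Answer: [sli/]

Derivation:
CALL archive rehome[/crokuzer; /fahirn]
RET  ok
CALL archive newfold[/liwutox/sla/sli]
RET  ok
CALL archive pen[/liwutox/sla/sli/gren; crupot]
RET  created
CALL archive expunge[/liwutox/sla/sli]
RET  ToolError: not empty
CALL archive pen[/liwutox/sla/crezex; tavu]
RET  created
CALL archive expunge[/fahirn/nubo]
RET  ok
CALL archive expunge[/liwutox/sla/crezex]
RET  ok
CALL archive pen[/fahirn; staz]
RET  ToolError: is a directory
CALL archive quote[/fahirn]
RET  ToolError: is a directory
CALL archive scanf[/liwutox/sla]
RET  [sli/]


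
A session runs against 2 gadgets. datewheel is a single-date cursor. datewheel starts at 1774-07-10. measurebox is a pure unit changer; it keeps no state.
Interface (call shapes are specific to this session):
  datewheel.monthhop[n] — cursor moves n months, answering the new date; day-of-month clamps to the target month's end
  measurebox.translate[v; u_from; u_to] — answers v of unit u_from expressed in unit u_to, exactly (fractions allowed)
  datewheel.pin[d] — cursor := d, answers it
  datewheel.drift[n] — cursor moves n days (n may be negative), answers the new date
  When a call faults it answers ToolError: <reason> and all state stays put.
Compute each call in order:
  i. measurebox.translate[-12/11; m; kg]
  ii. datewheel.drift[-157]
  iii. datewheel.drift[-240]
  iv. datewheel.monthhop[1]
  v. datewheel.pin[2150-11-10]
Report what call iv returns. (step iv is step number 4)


Answer: 1773-07-08

Derivation:
~$ translate v=-12/11 u_from=m u_to=kg
[out] ToolError: incompatible units
~$ drift n=-157
[out] 1774-02-03
~$ drift n=-240
[out] 1773-06-08
~$ monthhop n=1
[out] 1773-07-08
~$ pin d=2150-11-10
[out] 2150-11-10


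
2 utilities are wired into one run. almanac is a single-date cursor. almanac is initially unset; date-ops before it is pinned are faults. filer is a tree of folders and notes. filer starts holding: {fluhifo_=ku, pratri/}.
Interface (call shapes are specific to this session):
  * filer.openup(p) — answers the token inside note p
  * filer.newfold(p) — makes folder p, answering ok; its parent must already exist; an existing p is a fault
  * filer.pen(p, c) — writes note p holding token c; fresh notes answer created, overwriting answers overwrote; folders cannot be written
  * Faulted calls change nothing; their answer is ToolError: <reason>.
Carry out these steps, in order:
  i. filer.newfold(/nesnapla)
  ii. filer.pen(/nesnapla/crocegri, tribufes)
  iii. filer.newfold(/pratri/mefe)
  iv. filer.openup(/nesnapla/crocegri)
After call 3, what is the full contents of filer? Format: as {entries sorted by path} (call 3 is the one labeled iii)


;; 1. filer.newfold(p='/nesnapla') => ok
;; 2. filer.pen(p='/nesnapla/crocegri', c='tribufes') => created
;; 3. filer.newfold(p='/pratri/mefe') => ok
;; 4. filer.openup(p='/nesnapla/crocegri') => tribufes

Answer: {fluhifo_=ku, nesnapla/, nesnapla/crocegri=tribufes, pratri/, pratri/mefe/}


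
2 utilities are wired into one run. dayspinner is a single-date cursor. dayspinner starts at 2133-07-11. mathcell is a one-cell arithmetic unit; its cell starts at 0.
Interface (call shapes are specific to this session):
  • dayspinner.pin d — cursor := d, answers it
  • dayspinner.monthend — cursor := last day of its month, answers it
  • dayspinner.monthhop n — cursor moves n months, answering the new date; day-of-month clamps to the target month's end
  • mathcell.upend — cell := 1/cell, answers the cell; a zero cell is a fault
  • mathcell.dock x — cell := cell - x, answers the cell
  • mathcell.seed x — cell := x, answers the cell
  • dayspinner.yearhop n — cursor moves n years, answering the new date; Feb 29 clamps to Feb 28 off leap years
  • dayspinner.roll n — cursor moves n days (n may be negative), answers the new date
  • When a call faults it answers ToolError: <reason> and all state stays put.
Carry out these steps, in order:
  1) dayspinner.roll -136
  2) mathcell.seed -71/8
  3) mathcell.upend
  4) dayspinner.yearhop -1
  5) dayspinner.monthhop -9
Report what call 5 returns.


Answer: 2131-05-25

Derivation:
% roll n=-136
[out] 2133-02-25
% seed x=-71/8
[out] -71/8
% upend
[out] -8/71
% yearhop n=-1
[out] 2132-02-25
% monthhop n=-9
[out] 2131-05-25


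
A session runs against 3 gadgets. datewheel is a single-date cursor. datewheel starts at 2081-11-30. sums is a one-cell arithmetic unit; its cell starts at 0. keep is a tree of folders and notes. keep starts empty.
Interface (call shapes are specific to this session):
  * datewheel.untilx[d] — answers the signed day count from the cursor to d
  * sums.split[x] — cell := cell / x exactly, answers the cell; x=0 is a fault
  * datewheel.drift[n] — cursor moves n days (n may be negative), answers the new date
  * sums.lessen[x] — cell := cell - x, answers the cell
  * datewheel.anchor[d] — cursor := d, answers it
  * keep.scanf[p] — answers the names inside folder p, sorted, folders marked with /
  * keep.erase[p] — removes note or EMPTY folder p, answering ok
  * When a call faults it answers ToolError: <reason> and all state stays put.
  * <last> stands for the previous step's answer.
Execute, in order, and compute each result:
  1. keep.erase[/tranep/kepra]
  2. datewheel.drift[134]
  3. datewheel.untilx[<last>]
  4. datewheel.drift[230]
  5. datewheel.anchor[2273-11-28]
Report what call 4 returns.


-- 1. keep.erase(p: /tranep/kepra) == ToolError: not found
-- 2. datewheel.drift(n: 134) == 2082-04-13
-- 3. datewheel.untilx(d: <last>) == 0
-- 4. datewheel.drift(n: 230) == 2082-11-29
-- 5. datewheel.anchor(d: 2273-11-28) == 2273-11-28

Answer: 2082-11-29


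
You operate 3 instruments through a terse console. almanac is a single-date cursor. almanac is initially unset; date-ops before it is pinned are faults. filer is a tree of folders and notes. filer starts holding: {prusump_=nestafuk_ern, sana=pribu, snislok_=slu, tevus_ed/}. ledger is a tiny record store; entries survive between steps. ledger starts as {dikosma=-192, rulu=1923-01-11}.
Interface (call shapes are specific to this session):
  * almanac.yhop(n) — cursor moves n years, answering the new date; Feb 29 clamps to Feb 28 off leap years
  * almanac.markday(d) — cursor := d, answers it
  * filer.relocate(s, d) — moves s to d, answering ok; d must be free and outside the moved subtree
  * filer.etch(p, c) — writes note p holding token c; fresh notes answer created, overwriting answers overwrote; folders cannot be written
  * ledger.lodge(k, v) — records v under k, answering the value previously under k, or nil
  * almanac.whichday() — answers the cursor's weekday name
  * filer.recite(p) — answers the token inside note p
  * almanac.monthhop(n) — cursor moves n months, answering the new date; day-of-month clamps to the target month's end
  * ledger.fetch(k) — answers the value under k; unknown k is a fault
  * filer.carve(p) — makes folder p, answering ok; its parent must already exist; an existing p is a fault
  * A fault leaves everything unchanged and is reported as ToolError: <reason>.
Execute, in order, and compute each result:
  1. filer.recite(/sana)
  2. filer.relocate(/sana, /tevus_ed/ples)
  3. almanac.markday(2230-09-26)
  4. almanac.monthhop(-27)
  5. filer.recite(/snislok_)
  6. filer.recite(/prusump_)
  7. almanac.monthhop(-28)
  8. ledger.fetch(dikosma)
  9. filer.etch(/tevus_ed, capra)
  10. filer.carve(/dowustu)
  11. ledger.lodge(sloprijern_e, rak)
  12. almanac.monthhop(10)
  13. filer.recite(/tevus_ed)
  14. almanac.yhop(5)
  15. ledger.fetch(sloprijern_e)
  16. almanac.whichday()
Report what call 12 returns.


Answer: 2226-12-26

Derivation:
>> filer.recite(p=/sana)
<< pribu
>> filer.relocate(s=/sana, d=/tevus_ed/ples)
<< ok
>> almanac.markday(d=2230-09-26)
<< 2230-09-26
>> almanac.monthhop(n=-27)
<< 2228-06-26
>> filer.recite(p=/snislok_)
<< slu
>> filer.recite(p=/prusump_)
<< nestafuk_ern
>> almanac.monthhop(n=-28)
<< 2226-02-26
>> ledger.fetch(k=dikosma)
<< -192
>> filer.etch(p=/tevus_ed, c=capra)
<< ToolError: is a directory
>> filer.carve(p=/dowustu)
<< ok
>> ledger.lodge(k=sloprijern_e, v=rak)
<< nil
>> almanac.monthhop(n=10)
<< 2226-12-26
>> filer.recite(p=/tevus_ed)
<< ToolError: is a directory
>> almanac.yhop(n=5)
<< 2231-12-26
>> ledger.fetch(k=sloprijern_e)
<< rak
>> almanac.whichday()
<< Monday


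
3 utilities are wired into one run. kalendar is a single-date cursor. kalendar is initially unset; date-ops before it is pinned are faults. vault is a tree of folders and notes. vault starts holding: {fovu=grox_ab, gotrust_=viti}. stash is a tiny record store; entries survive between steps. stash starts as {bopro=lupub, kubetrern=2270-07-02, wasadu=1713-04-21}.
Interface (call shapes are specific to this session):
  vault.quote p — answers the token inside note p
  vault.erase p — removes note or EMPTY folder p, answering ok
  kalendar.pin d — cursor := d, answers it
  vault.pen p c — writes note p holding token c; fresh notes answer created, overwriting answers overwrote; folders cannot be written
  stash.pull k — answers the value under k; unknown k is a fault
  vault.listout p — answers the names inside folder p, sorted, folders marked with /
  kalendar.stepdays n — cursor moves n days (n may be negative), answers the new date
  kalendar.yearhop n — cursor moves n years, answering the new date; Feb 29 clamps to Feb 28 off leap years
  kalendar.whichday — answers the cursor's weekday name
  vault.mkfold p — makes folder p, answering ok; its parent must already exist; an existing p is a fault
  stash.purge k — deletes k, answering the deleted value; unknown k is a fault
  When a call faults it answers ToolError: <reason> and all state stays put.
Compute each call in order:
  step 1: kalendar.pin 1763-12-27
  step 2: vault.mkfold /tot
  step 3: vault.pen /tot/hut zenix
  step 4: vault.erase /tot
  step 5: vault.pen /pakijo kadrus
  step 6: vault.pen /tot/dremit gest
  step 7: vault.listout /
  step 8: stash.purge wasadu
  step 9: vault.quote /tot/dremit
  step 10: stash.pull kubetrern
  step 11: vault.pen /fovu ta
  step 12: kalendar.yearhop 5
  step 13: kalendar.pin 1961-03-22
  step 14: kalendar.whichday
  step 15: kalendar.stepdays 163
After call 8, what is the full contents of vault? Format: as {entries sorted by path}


Act: kalendar.pin[d: 1763-12-27]
Obs: 1763-12-27
Act: vault.mkfold[p: /tot]
Obs: ok
Act: vault.pen[p: /tot/hut; c: zenix]
Obs: created
Act: vault.erase[p: /tot]
Obs: ToolError: not empty
Act: vault.pen[p: /pakijo; c: kadrus]
Obs: created
Act: vault.pen[p: /tot/dremit; c: gest]
Obs: created
Act: vault.listout[p: /]
Obs: [fovu, gotrust_, pakijo, tot/]
Act: stash.purge[k: wasadu]
Obs: 1713-04-21
Act: vault.quote[p: /tot/dremit]
Obs: gest
Act: stash.pull[k: kubetrern]
Obs: 2270-07-02
Act: vault.pen[p: /fovu; c: ta]
Obs: overwrote
Act: kalendar.yearhop[n: 5]
Obs: 1768-12-27
Act: kalendar.pin[d: 1961-03-22]
Obs: 1961-03-22
Act: kalendar.whichday[]
Obs: Wednesday
Act: kalendar.stepdays[n: 163]
Obs: 1961-09-01

Answer: {fovu=grox_ab, gotrust_=viti, pakijo=kadrus, tot/, tot/dremit=gest, tot/hut=zenix}
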